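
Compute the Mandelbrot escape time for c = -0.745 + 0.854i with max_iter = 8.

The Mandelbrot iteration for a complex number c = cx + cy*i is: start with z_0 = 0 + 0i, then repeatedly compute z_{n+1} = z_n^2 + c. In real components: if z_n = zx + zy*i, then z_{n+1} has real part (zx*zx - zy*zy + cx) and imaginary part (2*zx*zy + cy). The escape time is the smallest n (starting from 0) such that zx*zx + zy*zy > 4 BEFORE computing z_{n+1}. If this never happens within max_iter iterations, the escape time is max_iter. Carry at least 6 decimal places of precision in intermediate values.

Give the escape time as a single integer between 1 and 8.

Answer: 4

Derivation:
z_0 = 0 + 0i, c = -0.7450 + 0.8540i
Iter 1: z = -0.7450 + 0.8540i, |z|^2 = 1.2843
Iter 2: z = -0.9193 + -0.4185i, |z|^2 = 1.0202
Iter 3: z = -0.0750 + 1.6234i, |z|^2 = 2.6410
Iter 4: z = -3.3747 + 0.6105i, |z|^2 = 11.7613
Escaped at iteration 4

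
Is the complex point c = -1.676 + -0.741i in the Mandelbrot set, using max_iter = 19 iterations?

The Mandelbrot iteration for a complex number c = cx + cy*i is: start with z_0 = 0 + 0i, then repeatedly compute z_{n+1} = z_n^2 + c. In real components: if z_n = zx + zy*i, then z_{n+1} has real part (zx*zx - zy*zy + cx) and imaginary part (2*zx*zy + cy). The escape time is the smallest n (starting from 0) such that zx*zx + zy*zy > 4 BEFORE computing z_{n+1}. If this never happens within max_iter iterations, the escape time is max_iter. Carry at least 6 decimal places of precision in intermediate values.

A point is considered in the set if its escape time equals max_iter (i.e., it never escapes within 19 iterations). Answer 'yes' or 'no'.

Answer: no

Derivation:
z_0 = 0 + 0i, c = -1.6760 + -0.7410i
Iter 1: z = -1.6760 + -0.7410i, |z|^2 = 3.3581
Iter 2: z = 0.5839 + 1.7428i, |z|^2 = 3.3784
Iter 3: z = -4.3725 + 1.2943i, |z|^2 = 20.7941
Escaped at iteration 3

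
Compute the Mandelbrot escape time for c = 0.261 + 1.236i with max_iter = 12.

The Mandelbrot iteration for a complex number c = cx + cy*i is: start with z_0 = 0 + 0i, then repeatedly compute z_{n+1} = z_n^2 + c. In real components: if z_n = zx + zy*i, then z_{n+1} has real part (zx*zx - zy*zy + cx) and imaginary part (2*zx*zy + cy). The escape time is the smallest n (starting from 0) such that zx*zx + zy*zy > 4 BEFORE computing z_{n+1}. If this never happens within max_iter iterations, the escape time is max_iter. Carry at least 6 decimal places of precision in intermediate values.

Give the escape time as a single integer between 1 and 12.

Answer: 2

Derivation:
z_0 = 0 + 0i, c = 0.2610 + 1.2360i
Iter 1: z = 0.2610 + 1.2360i, |z|^2 = 1.5958
Iter 2: z = -1.1986 + 1.8812i, |z|^2 = 4.9755
Escaped at iteration 2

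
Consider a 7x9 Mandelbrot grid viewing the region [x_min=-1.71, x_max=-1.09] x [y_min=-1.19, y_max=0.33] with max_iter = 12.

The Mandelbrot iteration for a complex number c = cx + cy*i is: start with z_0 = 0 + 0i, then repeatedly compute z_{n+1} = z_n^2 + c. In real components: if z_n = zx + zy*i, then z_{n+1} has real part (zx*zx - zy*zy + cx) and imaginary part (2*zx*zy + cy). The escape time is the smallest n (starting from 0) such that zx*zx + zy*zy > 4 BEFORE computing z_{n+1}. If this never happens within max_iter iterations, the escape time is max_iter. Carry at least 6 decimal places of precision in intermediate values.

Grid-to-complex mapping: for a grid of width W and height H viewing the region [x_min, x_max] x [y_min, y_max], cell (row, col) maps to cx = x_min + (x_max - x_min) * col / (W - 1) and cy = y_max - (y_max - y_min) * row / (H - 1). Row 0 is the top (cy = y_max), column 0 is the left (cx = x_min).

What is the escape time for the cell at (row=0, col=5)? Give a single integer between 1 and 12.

z_0 = 0 + 0i, c = -1.1933 + 0.3300i
Iter 1: z = -1.1933 + 0.3300i, |z|^2 = 1.5329
Iter 2: z = 0.1218 + -0.4576i, |z|^2 = 0.2242
Iter 3: z = -1.3879 + 0.2185i, |z|^2 = 1.9740
Iter 4: z = 0.6852 + -0.2766i, |z|^2 = 0.5459
Iter 5: z = -0.8004 + -0.0490i, |z|^2 = 0.6430
Iter 6: z = -0.5551 + 0.4084i, |z|^2 = 0.4750
Iter 7: z = -1.0519 + -0.1234i, |z|^2 = 1.1218
Iter 8: z = -0.1020 + 0.5897i, |z|^2 = 0.3582
Iter 9: z = -1.5307 + 0.2097i, |z|^2 = 2.3870
Iter 10: z = 1.1057 + -0.3120i, |z|^2 = 1.3199
Iter 11: z = -0.0682 + -0.3600i, |z|^2 = 0.1343

Answer: 12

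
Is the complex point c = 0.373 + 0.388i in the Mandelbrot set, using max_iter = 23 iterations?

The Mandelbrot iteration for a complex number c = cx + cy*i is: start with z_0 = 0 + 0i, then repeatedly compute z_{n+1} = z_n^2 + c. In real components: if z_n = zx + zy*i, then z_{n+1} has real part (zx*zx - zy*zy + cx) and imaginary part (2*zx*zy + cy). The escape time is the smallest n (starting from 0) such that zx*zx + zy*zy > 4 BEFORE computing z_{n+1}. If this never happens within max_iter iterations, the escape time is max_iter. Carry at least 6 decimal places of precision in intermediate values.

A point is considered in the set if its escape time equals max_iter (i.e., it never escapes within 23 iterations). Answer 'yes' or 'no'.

Answer: no

Derivation:
z_0 = 0 + 0i, c = 0.3730 + 0.3880i
Iter 1: z = 0.3730 + 0.3880i, |z|^2 = 0.2897
Iter 2: z = 0.3616 + 0.6774i, |z|^2 = 0.5897
Iter 3: z = 0.0448 + 0.8779i, |z|^2 = 0.7727
Iter 4: z = -0.3957 + 0.4667i, |z|^2 = 0.3744
Iter 5: z = 0.3118 + 0.0187i, |z|^2 = 0.0976
Iter 6: z = 0.4699 + 0.3996i, |z|^2 = 0.3805
Iter 7: z = 0.4341 + 0.7636i, |z|^2 = 0.7714
Iter 8: z = -0.0216 + 1.0509i, |z|^2 = 1.1048
Iter 9: z = -0.7309 + 0.3426i, |z|^2 = 0.6516
Iter 10: z = 0.7898 + -0.1128i, |z|^2 = 0.6365
Iter 11: z = 0.9841 + 0.2098i, |z|^2 = 1.0124
Iter 12: z = 1.2974 + 0.8009i, |z|^2 = 2.3248
Iter 13: z = 1.4148 + 2.4662i, |z|^2 = 8.0841
Escaped at iteration 13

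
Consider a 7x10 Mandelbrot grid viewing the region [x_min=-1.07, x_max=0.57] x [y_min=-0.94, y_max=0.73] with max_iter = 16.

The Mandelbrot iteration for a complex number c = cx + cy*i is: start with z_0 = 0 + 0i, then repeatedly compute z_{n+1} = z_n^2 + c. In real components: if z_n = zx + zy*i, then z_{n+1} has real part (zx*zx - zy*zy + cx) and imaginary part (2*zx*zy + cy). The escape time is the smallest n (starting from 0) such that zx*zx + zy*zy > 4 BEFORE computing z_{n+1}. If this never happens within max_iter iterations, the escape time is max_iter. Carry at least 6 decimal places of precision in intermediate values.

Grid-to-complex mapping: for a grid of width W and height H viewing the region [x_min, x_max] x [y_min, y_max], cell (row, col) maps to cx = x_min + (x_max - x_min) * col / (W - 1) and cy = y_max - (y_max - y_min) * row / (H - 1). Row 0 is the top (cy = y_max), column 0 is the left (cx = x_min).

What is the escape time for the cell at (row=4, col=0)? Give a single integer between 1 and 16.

Answer: 16

Derivation:
z_0 = 0 + 0i, c = -1.0700 + -0.0122i
Iter 1: z = -1.0700 + -0.0122i, |z|^2 = 1.1450
Iter 2: z = 0.0748 + 0.0139i, |z|^2 = 0.0058
Iter 3: z = -1.0646 + -0.0101i, |z|^2 = 1.1335
Iter 4: z = 0.0633 + 0.0094i, |z|^2 = 0.0041
Iter 5: z = -1.0661 + -0.0110i, |z|^2 = 1.1367
Iter 6: z = 0.0664 + 0.0113i, |z|^2 = 0.0045
Iter 7: z = -1.0657 + -0.0107i, |z|^2 = 1.1359
Iter 8: z = 0.0656 + 0.0106i, |z|^2 = 0.0044
Iter 9: z = -1.0658 + -0.0108i, |z|^2 = 1.1361
Iter 10: z = 0.0658 + 0.0109i, |z|^2 = 0.0045
Iter 11: z = -1.0658 + -0.0108i, |z|^2 = 1.1360
Iter 12: z = 0.0658 + 0.0108i, |z|^2 = 0.0044
Iter 13: z = -1.0658 + -0.0108i, |z|^2 = 1.1360
Iter 14: z = 0.0658 + 0.0108i, |z|^2 = 0.0044
Iter 15: z = -1.0658 + -0.0108i, |z|^2 = 1.1360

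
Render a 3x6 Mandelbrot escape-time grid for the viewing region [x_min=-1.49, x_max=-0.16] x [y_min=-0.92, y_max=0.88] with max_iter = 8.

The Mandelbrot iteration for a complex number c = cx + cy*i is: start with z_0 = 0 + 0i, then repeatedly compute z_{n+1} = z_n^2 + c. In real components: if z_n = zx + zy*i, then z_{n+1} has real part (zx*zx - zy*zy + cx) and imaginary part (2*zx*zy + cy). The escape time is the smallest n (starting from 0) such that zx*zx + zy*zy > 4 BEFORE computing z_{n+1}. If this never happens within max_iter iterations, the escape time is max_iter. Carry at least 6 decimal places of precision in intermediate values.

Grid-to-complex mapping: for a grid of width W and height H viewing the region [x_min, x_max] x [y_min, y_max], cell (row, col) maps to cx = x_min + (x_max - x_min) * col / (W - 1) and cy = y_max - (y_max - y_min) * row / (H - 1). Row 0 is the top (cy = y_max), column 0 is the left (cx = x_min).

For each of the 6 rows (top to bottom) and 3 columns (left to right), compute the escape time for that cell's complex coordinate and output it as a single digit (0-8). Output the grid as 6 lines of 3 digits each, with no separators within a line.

Answer: 348
368
588
588
358
338

Derivation:
(row=0, col=0): c = -1.4900 + 0.8800i → escape time 3
(row=0, col=1): c = -0.8250 + 0.8800i → escape time 4
(row=0, col=2): c = -0.1600 + 0.8800i → escape time 8
(row=1, col=0): c = -1.4900 + 0.5200i → escape time 3
(row=1, col=1): c = -0.8250 + 0.5200i → escape time 6
(row=1, col=2): c = -0.1600 + 0.5200i → escape time 8
(row=2, col=0): c = -1.4900 + 0.1600i → escape time 5
(row=2, col=1): c = -0.8250 + 0.1600i → escape time 8
(row=2, col=2): c = -0.1600 + 0.1600i → escape time 8
(row=3, col=0): c = -1.4900 + -0.2000i → escape time 5
(row=3, col=1): c = -0.8250 + -0.2000i → escape time 8
(row=3, col=2): c = -0.1600 + -0.2000i → escape time 8
(row=4, col=0): c = -1.4900 + -0.5600i → escape time 3
(row=4, col=1): c = -0.8250 + -0.5600i → escape time 5
(row=4, col=2): c = -0.1600 + -0.5600i → escape time 8
(row=5, col=0): c = -1.4900 + -0.9200i → escape time 3
(row=5, col=1): c = -0.8250 + -0.9200i → escape time 3
(row=5, col=2): c = -0.1600 + -0.9200i → escape time 8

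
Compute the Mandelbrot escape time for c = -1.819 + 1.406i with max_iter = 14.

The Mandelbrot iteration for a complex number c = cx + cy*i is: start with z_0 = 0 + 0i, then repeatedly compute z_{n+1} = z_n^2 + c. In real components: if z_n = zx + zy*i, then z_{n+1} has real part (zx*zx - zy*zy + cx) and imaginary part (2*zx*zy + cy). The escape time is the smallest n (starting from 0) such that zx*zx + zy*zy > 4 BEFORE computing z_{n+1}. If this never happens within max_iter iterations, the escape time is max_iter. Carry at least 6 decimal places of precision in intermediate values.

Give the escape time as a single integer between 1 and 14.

Answer: 1

Derivation:
z_0 = 0 + 0i, c = -1.8190 + 1.4060i
Iter 1: z = -1.8190 + 1.4060i, |z|^2 = 5.2856
Escaped at iteration 1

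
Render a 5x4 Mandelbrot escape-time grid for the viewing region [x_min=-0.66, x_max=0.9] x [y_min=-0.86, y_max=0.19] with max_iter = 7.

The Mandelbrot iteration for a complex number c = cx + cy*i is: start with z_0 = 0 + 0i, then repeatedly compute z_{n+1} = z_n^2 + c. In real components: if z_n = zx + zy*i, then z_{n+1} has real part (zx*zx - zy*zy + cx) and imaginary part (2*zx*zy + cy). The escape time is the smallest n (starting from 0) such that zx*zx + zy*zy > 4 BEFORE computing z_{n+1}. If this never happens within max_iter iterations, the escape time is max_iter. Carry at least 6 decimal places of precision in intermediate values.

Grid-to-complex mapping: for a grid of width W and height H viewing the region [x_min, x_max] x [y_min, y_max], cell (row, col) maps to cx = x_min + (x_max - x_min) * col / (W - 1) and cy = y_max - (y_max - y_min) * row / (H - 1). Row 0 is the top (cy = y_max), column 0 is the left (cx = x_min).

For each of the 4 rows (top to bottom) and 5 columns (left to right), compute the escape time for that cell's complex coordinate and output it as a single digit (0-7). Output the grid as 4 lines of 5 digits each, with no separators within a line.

Answer: 77753
77753
77752
47532

Derivation:
(row=0, col=0): c = -0.6600 + 0.1900i → escape time 7
(row=0, col=1): c = -0.2700 + 0.1900i → escape time 7
(row=0, col=2): c = 0.1200 + 0.1900i → escape time 7
(row=0, col=3): c = 0.5100 + 0.1900i → escape time 5
(row=0, col=4): c = 0.9000 + 0.1900i → escape time 3
(row=1, col=0): c = -0.6600 + -0.1600i → escape time 7
(row=1, col=1): c = -0.2700 + -0.1600i → escape time 7
(row=1, col=2): c = 0.1200 + -0.1600i → escape time 7
(row=1, col=3): c = 0.5100 + -0.1600i → escape time 5
(row=1, col=4): c = 0.9000 + -0.1600i → escape time 3
(row=2, col=0): c = -0.6600 + -0.5100i → escape time 7
(row=2, col=1): c = -0.2700 + -0.5100i → escape time 7
(row=2, col=2): c = 0.1200 + -0.5100i → escape time 7
(row=2, col=3): c = 0.5100 + -0.5100i → escape time 5
(row=2, col=4): c = 0.9000 + -0.5100i → escape time 2
(row=3, col=0): c = -0.6600 + -0.8600i → escape time 4
(row=3, col=1): c = -0.2700 + -0.8600i → escape time 7
(row=3, col=2): c = 0.1200 + -0.8600i → escape time 5
(row=3, col=3): c = 0.5100 + -0.8600i → escape time 3
(row=3, col=4): c = 0.9000 + -0.8600i → escape time 2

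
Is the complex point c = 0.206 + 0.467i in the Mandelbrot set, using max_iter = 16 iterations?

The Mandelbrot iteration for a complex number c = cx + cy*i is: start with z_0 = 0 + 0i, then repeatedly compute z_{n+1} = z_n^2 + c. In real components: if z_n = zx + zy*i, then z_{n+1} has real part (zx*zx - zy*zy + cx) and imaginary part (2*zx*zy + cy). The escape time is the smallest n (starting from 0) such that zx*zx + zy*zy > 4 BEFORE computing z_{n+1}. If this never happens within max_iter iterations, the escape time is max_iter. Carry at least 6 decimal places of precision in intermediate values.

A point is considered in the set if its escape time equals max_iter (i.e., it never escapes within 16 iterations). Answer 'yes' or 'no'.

Answer: yes

Derivation:
z_0 = 0 + 0i, c = 0.2060 + 0.4670i
Iter 1: z = 0.2060 + 0.4670i, |z|^2 = 0.2605
Iter 2: z = 0.0303 + 0.6594i, |z|^2 = 0.4357
Iter 3: z = -0.2279 + 0.5070i, |z|^2 = 0.3090
Iter 4: z = 0.0009 + 0.2359i, |z|^2 = 0.0557
Iter 5: z = 0.1503 + 0.4674i, |z|^2 = 0.2411
Iter 6: z = 0.0101 + 0.6075i, |z|^2 = 0.3692
Iter 7: z = -0.1630 + 0.4793i, |z|^2 = 0.2563
Iter 8: z = 0.0028 + 0.3107i, |z|^2 = 0.0966
Iter 9: z = 0.1095 + 0.4688i, |z|^2 = 0.2317
Iter 10: z = -0.0018 + 0.5696i, |z|^2 = 0.3245
Iter 11: z = -0.1185 + 0.4650i, |z|^2 = 0.2303
Iter 12: z = 0.0038 + 0.3568i, |z|^2 = 0.1273
Iter 13: z = 0.0787 + 0.4697i, |z|^2 = 0.2268
Iter 14: z = -0.0084 + 0.5409i, |z|^2 = 0.2927
Iter 15: z = -0.0865 + 0.4579i, |z|^2 = 0.2171
Did not escape in 16 iterations → in set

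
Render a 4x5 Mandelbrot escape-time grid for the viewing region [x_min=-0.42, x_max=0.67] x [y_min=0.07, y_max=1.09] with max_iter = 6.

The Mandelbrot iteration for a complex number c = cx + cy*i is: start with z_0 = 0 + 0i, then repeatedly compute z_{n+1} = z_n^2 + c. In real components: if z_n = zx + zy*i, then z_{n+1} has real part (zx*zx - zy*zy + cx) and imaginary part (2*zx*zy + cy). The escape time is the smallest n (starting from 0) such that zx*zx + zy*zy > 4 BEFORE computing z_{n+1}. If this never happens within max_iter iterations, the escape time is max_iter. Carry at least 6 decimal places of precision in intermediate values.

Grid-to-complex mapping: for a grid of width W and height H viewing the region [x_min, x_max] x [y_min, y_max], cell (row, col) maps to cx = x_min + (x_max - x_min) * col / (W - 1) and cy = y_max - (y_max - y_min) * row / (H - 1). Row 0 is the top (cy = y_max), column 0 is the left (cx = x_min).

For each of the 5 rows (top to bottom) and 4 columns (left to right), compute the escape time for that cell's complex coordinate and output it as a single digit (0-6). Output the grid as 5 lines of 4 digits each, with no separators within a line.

(row=0, col=0): c = -0.4200 + 1.0900i → escape time 4
(row=0, col=1): c = -0.0567 + 1.0900i → escape time 5
(row=0, col=2): c = 0.3067 + 1.0900i → escape time 3
(row=0, col=3): c = 0.6700 + 1.0900i → escape time 2
(row=1, col=0): c = -0.4200 + 0.8350i → escape time 5
(row=1, col=1): c = -0.0567 + 0.8350i → escape time 6
(row=1, col=2): c = 0.3067 + 0.8350i → escape time 4
(row=1, col=3): c = 0.6700 + 0.8350i → escape time 3
(row=2, col=0): c = -0.4200 + 0.5800i → escape time 6
(row=2, col=1): c = -0.0567 + 0.5800i → escape time 6
(row=2, col=2): c = 0.3067 + 0.5800i → escape time 6
(row=2, col=3): c = 0.6700 + 0.5800i → escape time 3
(row=3, col=0): c = -0.4200 + 0.3250i → escape time 6
(row=3, col=1): c = -0.0567 + 0.3250i → escape time 6
(row=3, col=2): c = 0.3067 + 0.3250i → escape time 6
(row=3, col=3): c = 0.6700 + 0.3250i → escape time 3
(row=4, col=0): c = -0.4200 + 0.0700i → escape time 6
(row=4, col=1): c = -0.0567 + 0.0700i → escape time 6
(row=4, col=2): c = 0.3067 + 0.0700i → escape time 6
(row=4, col=3): c = 0.6700 + 0.0700i → escape time 4

Answer: 4532
5643
6663
6663
6664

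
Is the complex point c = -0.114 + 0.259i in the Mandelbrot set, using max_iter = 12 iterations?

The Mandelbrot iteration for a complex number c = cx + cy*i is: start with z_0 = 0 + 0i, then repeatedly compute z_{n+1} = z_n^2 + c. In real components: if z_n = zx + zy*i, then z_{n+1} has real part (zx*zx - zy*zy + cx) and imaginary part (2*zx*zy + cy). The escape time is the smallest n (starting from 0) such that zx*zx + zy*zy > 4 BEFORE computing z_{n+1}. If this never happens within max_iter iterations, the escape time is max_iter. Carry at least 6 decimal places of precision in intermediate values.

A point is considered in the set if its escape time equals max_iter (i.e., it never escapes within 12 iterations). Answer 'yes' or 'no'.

z_0 = 0 + 0i, c = -0.1140 + 0.2590i
Iter 1: z = -0.1140 + 0.2590i, |z|^2 = 0.0801
Iter 2: z = -0.1681 + 0.1999i, |z|^2 = 0.0682
Iter 3: z = -0.1257 + 0.1918i, |z|^2 = 0.0526
Iter 4: z = -0.1350 + 0.2108i, |z|^2 = 0.0626
Iter 5: z = -0.1402 + 0.2021i, |z|^2 = 0.0605
Iter 6: z = -0.1352 + 0.2023i, |z|^2 = 0.0592
Iter 7: z = -0.1367 + 0.2043i, |z|^2 = 0.0604
Iter 8: z = -0.1371 + 0.2032i, |z|^2 = 0.0601
Iter 9: z = -0.1365 + 0.2033i, |z|^2 = 0.0600
Iter 10: z = -0.1367 + 0.2035i, |z|^2 = 0.0601
Iter 11: z = -0.1367 + 0.2034i, |z|^2 = 0.0600
Did not escape in 12 iterations → in set

Answer: yes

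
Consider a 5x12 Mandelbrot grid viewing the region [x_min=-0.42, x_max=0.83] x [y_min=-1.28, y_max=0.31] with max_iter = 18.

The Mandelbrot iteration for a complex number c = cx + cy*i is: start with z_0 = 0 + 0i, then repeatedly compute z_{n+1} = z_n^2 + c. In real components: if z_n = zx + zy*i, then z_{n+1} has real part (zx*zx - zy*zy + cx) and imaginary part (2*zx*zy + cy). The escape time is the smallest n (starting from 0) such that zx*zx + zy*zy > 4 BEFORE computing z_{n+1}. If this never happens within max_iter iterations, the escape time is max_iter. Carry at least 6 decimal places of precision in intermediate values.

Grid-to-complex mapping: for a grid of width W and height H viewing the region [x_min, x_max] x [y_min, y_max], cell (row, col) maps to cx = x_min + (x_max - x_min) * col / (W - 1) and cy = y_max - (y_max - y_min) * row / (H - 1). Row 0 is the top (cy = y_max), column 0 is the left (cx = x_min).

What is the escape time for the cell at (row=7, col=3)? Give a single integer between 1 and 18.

Answer: 3

Derivation:
z_0 = 0 + 0i, c = 0.5175 + -0.7018i
Iter 1: z = 0.5175 + -0.7018i, |z|^2 = 0.7604
Iter 2: z = 0.2928 + -1.4282i, |z|^2 = 2.1255
Iter 3: z = -1.4365 + -1.5381i, |z|^2 = 4.4293
Escaped at iteration 3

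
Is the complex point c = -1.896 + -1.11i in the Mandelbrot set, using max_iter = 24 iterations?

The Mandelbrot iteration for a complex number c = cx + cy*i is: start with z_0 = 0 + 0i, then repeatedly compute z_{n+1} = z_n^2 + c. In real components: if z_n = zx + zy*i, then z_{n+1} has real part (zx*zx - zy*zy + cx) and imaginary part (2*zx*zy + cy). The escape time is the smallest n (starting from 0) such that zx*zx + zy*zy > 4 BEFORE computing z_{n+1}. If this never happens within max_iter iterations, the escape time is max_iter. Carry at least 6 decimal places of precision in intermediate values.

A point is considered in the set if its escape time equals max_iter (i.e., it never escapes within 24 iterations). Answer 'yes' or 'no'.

Answer: no

Derivation:
z_0 = 0 + 0i, c = -1.8960 + -1.1100i
Iter 1: z = -1.8960 + -1.1100i, |z|^2 = 4.8269
Escaped at iteration 1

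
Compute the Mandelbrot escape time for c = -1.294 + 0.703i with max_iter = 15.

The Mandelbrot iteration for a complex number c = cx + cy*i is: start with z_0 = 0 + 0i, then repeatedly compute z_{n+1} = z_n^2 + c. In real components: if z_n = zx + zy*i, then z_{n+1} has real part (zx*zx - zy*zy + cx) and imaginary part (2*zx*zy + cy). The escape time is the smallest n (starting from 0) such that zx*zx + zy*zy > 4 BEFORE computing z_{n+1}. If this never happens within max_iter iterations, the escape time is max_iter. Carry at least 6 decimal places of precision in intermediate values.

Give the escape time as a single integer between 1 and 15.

z_0 = 0 + 0i, c = -1.2940 + 0.7030i
Iter 1: z = -1.2940 + 0.7030i, |z|^2 = 2.1686
Iter 2: z = -0.1138 + -1.1164i, |z|^2 = 1.2592
Iter 3: z = -2.5273 + 0.9570i, |z|^2 = 7.3033
Escaped at iteration 3

Answer: 3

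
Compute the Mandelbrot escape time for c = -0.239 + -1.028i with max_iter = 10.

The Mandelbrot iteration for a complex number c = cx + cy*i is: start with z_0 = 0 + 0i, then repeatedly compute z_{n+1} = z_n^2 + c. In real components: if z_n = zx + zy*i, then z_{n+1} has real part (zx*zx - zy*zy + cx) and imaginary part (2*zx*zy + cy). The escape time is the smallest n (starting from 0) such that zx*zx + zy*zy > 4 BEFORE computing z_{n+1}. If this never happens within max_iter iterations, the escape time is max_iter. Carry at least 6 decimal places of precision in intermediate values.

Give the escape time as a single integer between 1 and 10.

Answer: 6

Derivation:
z_0 = 0 + 0i, c = -0.2390 + -1.0280i
Iter 1: z = -0.2390 + -1.0280i, |z|^2 = 1.1139
Iter 2: z = -1.2387 + -0.5366i, |z|^2 = 1.8222
Iter 3: z = 1.0073 + 0.3014i, |z|^2 = 1.1055
Iter 4: z = 0.6849 + -0.4208i, |z|^2 = 0.6462
Iter 5: z = 0.0530 + -1.6045i, |z|^2 = 2.5771
Iter 6: z = -2.8105 + -1.1980i, |z|^2 = 9.3338
Escaped at iteration 6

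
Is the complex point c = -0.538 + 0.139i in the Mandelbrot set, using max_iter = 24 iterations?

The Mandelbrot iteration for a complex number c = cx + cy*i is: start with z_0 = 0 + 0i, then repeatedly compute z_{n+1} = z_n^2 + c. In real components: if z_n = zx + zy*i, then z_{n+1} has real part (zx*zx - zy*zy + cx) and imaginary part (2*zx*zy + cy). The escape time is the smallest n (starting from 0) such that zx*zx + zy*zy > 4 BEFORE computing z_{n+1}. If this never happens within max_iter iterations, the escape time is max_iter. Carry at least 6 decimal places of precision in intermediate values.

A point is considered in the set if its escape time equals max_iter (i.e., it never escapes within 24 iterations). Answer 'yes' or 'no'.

z_0 = 0 + 0i, c = -0.5380 + 0.1390i
Iter 1: z = -0.5380 + 0.1390i, |z|^2 = 0.3088
Iter 2: z = -0.2679 + -0.0106i, |z|^2 = 0.0719
Iter 3: z = -0.4664 + 0.1447i, |z|^2 = 0.2384
Iter 4: z = -0.3414 + 0.0041i, |z|^2 = 0.1166
Iter 5: z = -0.4214 + 0.1362i, |z|^2 = 0.1962
Iter 6: z = -0.3789 + 0.0242i, |z|^2 = 0.1442
Iter 7: z = -0.3950 + 0.1207i, |z|^2 = 0.1706
Iter 8: z = -0.3965 + 0.0437i, |z|^2 = 0.1592
Iter 9: z = -0.3827 + 0.1044i, |z|^2 = 0.1573
Iter 10: z = -0.4025 + 0.0591i, |z|^2 = 0.1655
Iter 11: z = -0.3795 + 0.0914i, |z|^2 = 0.1524
Iter 12: z = -0.4023 + 0.0696i, |z|^2 = 0.1667
Iter 13: z = -0.3810 + 0.0830i, |z|^2 = 0.1520
Iter 14: z = -0.3997 + 0.0758i, |z|^2 = 0.1655
Iter 15: z = -0.3840 + 0.0784i, |z|^2 = 0.1536
Iter 16: z = -0.3967 + 0.0788i, |z|^2 = 0.1636
Iter 17: z = -0.3868 + 0.0765i, |z|^2 = 0.1555
Iter 18: z = -0.3942 + 0.0798i, |z|^2 = 0.1618
Iter 19: z = -0.3890 + 0.0761i, |z|^2 = 0.1571
Iter 20: z = -0.3925 + 0.0798i, |z|^2 = 0.1604
Iter 21: z = -0.3903 + 0.0763i, |z|^2 = 0.1582
Iter 22: z = -0.3915 + 0.0794i, |z|^2 = 0.1596
Iter 23: z = -0.3911 + 0.0768i, |z|^2 = 0.1588
Did not escape in 24 iterations → in set

Answer: yes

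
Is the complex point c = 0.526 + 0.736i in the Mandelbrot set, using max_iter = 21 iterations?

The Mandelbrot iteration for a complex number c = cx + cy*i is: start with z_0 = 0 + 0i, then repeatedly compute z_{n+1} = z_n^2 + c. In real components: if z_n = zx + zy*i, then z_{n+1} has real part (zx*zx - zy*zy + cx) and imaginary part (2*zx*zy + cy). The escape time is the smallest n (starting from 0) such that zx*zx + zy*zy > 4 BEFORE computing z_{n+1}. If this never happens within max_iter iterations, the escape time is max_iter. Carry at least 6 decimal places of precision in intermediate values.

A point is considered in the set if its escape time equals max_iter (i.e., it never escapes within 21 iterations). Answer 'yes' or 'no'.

Answer: no

Derivation:
z_0 = 0 + 0i, c = 0.5260 + 0.7360i
Iter 1: z = 0.5260 + 0.7360i, |z|^2 = 0.8184
Iter 2: z = 0.2610 + 1.5103i, |z|^2 = 2.3490
Iter 3: z = -1.6868 + 1.5243i, |z|^2 = 5.1688
Escaped at iteration 3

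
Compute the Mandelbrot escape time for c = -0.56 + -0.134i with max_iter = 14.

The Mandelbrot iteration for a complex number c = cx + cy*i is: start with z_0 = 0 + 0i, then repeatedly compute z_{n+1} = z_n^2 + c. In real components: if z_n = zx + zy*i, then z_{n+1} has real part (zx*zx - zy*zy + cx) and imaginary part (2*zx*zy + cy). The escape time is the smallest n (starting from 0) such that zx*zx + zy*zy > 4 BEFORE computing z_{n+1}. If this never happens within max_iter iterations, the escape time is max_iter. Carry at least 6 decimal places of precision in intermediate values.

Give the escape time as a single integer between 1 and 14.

z_0 = 0 + 0i, c = -0.5600 + -0.1340i
Iter 1: z = -0.5600 + -0.1340i, |z|^2 = 0.3316
Iter 2: z = -0.2644 + 0.0161i, |z|^2 = 0.0701
Iter 3: z = -0.4904 + -0.1425i, |z|^2 = 0.2608
Iter 4: z = -0.3398 + 0.0058i, |z|^2 = 0.1155
Iter 5: z = -0.4445 + -0.1379i, |z|^2 = 0.2166
Iter 6: z = -0.3814 + -0.0114i, |z|^2 = 0.1456
Iter 7: z = -0.4147 + -0.1253i, |z|^2 = 0.1876
Iter 8: z = -0.4038 + -0.0301i, |z|^2 = 0.1639
Iter 9: z = -0.3979 + -0.1097i, |z|^2 = 0.1703
Iter 10: z = -0.4137 + -0.0467i, |z|^2 = 0.1734
Iter 11: z = -0.3910 + -0.0954i, |z|^2 = 0.1620
Iter 12: z = -0.4162 + -0.0594i, |z|^2 = 0.1768
Iter 13: z = -0.3903 + -0.0845i, |z|^2 = 0.1595

Answer: 14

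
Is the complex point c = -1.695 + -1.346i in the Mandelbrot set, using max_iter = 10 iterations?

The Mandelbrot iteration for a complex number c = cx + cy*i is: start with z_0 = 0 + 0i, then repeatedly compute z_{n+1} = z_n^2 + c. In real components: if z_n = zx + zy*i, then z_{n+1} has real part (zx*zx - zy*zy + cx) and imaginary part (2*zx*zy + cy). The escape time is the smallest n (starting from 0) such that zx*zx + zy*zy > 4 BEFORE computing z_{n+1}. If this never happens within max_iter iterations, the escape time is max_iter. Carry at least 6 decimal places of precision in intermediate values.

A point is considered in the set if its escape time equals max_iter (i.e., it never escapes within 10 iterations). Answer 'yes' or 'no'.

Answer: no

Derivation:
z_0 = 0 + 0i, c = -1.6950 + -1.3460i
Iter 1: z = -1.6950 + -1.3460i, |z|^2 = 4.6847
Escaped at iteration 1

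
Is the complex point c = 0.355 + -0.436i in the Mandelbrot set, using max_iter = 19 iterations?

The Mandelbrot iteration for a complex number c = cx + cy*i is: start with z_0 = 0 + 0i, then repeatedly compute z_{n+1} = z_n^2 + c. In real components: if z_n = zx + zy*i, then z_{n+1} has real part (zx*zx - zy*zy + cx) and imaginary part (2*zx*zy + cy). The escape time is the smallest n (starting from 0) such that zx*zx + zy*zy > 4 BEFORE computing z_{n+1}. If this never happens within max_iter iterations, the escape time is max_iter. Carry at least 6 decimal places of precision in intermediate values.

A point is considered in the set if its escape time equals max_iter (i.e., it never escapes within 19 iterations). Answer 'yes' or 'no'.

Answer: yes

Derivation:
z_0 = 0 + 0i, c = 0.3550 + -0.4360i
Iter 1: z = 0.3550 + -0.4360i, |z|^2 = 0.3161
Iter 2: z = 0.2909 + -0.7456i, |z|^2 = 0.6405
Iter 3: z = -0.1162 + -0.8698i, |z|^2 = 0.7701
Iter 4: z = -0.3881 + -0.2338i, |z|^2 = 0.2053
Iter 5: z = 0.4509 + -0.2545i, |z|^2 = 0.2681
Iter 6: z = 0.4935 + -0.6655i, |z|^2 = 0.6865
Iter 7: z = 0.1556 + -1.0930i, |z|^2 = 1.2188
Iter 8: z = -0.8153 + -0.7762i, |z|^2 = 1.2673
Iter 9: z = 0.4172 + 0.8297i, |z|^2 = 0.8625
Iter 10: z = -0.1594 + 0.2564i, |z|^2 = 0.0911
Iter 11: z = 0.3147 + -0.5177i, |z|^2 = 0.3670
Iter 12: z = 0.1860 + -0.7618i, |z|^2 = 0.6150
Iter 13: z = -0.1908 + -0.7194i, |z|^2 = 0.5539
Iter 14: z = -0.1261 + -0.1615i, |z|^2 = 0.0420
Iter 15: z = 0.3448 + -0.3953i, |z|^2 = 0.2751
Iter 16: z = 0.3177 + -0.7086i, |z|^2 = 0.6030
Iter 17: z = -0.0462 + -0.8862i, |z|^2 = 0.7875
Iter 18: z = -0.4282 + -0.3541i, |z|^2 = 0.3088
Did not escape in 19 iterations → in set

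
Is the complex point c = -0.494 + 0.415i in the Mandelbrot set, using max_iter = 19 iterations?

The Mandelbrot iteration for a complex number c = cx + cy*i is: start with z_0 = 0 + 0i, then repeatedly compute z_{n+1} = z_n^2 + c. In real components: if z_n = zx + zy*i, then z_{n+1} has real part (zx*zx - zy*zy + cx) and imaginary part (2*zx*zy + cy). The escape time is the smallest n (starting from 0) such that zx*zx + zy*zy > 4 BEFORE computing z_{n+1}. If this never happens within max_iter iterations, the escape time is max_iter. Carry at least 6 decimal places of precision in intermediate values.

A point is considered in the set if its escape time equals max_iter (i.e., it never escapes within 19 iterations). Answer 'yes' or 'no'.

z_0 = 0 + 0i, c = -0.4940 + 0.4150i
Iter 1: z = -0.4940 + 0.4150i, |z|^2 = 0.4163
Iter 2: z = -0.4222 + 0.0050i, |z|^2 = 0.1783
Iter 3: z = -0.3158 + 0.4108i, |z|^2 = 0.2685
Iter 4: z = -0.5630 + 0.1556i, |z|^2 = 0.3412
Iter 5: z = -0.2012 + 0.2398i, |z|^2 = 0.0980
Iter 6: z = -0.5110 + 0.3185i, |z|^2 = 0.3626
Iter 7: z = -0.3343 + 0.0895i, |z|^2 = 0.1197
Iter 8: z = -0.3903 + 0.3552i, |z|^2 = 0.2785
Iter 9: z = -0.4678 + 0.1378i, |z|^2 = 0.2379
Iter 10: z = -0.2941 + 0.2861i, |z|^2 = 0.1683
Iter 11: z = -0.4894 + 0.2467i, |z|^2 = 0.3003
Iter 12: z = -0.3154 + 0.1735i, |z|^2 = 0.1296
Iter 13: z = -0.4246 + 0.3055i, |z|^2 = 0.2737
Iter 14: z = -0.4070 + 0.1555i, |z|^2 = 0.1899
Iter 15: z = -0.3525 + 0.2884i, |z|^2 = 0.2074
Iter 16: z = -0.4529 + 0.2117i, |z|^2 = 0.2499
Iter 17: z = -0.3337 + 0.2233i, |z|^2 = 0.1612
Iter 18: z = -0.4325 + 0.2660i, |z|^2 = 0.2578
Did not escape in 19 iterations → in set

Answer: yes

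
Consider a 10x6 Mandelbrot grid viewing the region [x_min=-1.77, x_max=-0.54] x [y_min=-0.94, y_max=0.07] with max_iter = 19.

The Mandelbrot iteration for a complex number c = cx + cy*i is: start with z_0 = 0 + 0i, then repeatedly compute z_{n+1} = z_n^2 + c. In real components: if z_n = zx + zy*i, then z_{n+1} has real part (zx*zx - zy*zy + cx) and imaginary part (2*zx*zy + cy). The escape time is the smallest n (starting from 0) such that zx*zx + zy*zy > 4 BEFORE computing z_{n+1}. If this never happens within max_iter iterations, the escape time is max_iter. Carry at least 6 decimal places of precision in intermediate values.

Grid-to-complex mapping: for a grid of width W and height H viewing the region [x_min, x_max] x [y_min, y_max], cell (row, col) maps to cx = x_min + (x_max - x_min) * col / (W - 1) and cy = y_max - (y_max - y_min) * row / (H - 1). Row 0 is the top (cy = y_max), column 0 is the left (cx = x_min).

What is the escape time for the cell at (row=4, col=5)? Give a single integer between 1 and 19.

Answer: 3

Derivation:
z_0 = 0 + 0i, c = -1.0867 + -0.7380i
Iter 1: z = -1.0867 + -0.7380i, |z|^2 = 1.7255
Iter 2: z = -0.4505 + 0.8659i, |z|^2 = 0.9527
Iter 3: z = -1.6336 + -1.5181i, |z|^2 = 4.9733
Escaped at iteration 3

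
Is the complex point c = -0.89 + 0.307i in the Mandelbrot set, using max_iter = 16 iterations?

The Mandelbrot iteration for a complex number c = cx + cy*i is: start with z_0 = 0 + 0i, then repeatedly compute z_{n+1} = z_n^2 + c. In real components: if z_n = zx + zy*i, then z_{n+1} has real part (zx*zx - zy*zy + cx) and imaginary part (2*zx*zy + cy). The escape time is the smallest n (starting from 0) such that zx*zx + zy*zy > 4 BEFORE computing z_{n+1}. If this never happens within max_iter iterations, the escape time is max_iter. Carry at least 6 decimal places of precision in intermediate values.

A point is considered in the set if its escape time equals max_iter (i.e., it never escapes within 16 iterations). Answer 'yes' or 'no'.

z_0 = 0 + 0i, c = -0.8900 + 0.3070i
Iter 1: z = -0.8900 + 0.3070i, |z|^2 = 0.8863
Iter 2: z = -0.1921 + -0.2395i, |z|^2 = 0.0943
Iter 3: z = -0.9104 + 0.3990i, |z|^2 = 0.9881
Iter 4: z = -0.2204 + -0.4196i, |z|^2 = 0.2246
Iter 5: z = -1.0175 + 0.4919i, |z|^2 = 1.2772
Iter 6: z = -0.0967 + -0.6940i, |z|^2 = 0.4910
Iter 7: z = -1.3623 + 0.4412i, |z|^2 = 2.0505
Iter 8: z = 0.7711 + -0.8952i, |z|^2 = 1.3960
Iter 9: z = -1.0968 + -1.0736i, |z|^2 = 2.3555
Iter 10: z = -0.8397 + 2.6620i, |z|^2 = 7.7912
Escaped at iteration 10

Answer: no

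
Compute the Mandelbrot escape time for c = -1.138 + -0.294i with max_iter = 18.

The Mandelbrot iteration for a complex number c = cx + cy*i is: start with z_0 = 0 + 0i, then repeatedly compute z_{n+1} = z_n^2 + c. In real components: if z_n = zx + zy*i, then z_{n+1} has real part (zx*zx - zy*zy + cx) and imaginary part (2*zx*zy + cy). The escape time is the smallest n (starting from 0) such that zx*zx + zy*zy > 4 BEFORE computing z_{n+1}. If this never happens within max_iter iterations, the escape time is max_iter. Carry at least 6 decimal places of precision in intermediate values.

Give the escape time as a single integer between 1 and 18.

Answer: 18

Derivation:
z_0 = 0 + 0i, c = -1.1380 + -0.2940i
Iter 1: z = -1.1380 + -0.2940i, |z|^2 = 1.3815
Iter 2: z = 0.0706 + 0.3751i, |z|^2 = 0.1457
Iter 3: z = -1.2737 + -0.2410i, |z|^2 = 1.6805
Iter 4: z = 0.4263 + 0.3200i, |z|^2 = 0.2842
Iter 5: z = -1.0586 + -0.0211i, |z|^2 = 1.1212
Iter 6: z = -0.0177 + -0.2492i, |z|^2 = 0.0624
Iter 7: z = -1.1998 + -0.2852i, |z|^2 = 1.5209
Iter 8: z = 0.2202 + 0.3903i, |z|^2 = 0.2008
Iter 9: z = -1.2418 + -0.1221i, |z|^2 = 1.5570
Iter 10: z = 0.3892 + 0.0093i, |z|^2 = 0.1516
Iter 11: z = -0.9866 + -0.2868i, |z|^2 = 1.0557
Iter 12: z = -0.2469 + 0.2719i, |z|^2 = 0.1349
Iter 13: z = -1.1510 + -0.4282i, |z|^2 = 1.5082
Iter 14: z = 0.0034 + 0.6918i, |z|^2 = 0.4786
Iter 15: z = -1.6166 + -0.2893i, |z|^2 = 2.6971
Iter 16: z = 1.3918 + 0.6413i, |z|^2 = 2.3483
Iter 17: z = 0.3877 + 1.4911i, |z|^2 = 2.3737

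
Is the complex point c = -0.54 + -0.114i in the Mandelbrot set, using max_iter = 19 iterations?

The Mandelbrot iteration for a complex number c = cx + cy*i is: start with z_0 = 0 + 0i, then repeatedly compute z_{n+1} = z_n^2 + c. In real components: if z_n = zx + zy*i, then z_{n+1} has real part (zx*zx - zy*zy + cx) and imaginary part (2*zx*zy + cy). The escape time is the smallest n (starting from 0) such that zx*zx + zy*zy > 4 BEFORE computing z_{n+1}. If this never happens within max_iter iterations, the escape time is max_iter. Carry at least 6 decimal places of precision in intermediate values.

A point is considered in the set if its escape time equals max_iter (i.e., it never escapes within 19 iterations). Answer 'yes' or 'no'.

Answer: yes

Derivation:
z_0 = 0 + 0i, c = -0.5400 + -0.1140i
Iter 1: z = -0.5400 + -0.1140i, |z|^2 = 0.3046
Iter 2: z = -0.2614 + 0.0091i, |z|^2 = 0.0684
Iter 3: z = -0.4718 + -0.1188i, |z|^2 = 0.2367
Iter 4: z = -0.3316 + -0.0019i, |z|^2 = 0.1099
Iter 5: z = -0.4301 + -0.1127i, |z|^2 = 0.1977
Iter 6: z = -0.3677 + -0.0170i, |z|^2 = 0.1355
Iter 7: z = -0.4051 + -0.1015i, |z|^2 = 0.1744
Iter 8: z = -0.3862 + -0.0318i, |z|^2 = 0.1502
Iter 9: z = -0.3918 + -0.0894i, |z|^2 = 0.1615
Iter 10: z = -0.3945 + -0.0439i, |z|^2 = 0.1575
Iter 11: z = -0.3863 + -0.0794i, |z|^2 = 0.1556
Iter 12: z = -0.3970 + -0.0527i, |z|^2 = 0.1604
Iter 13: z = -0.3851 + -0.0722i, |z|^2 = 0.1535
Iter 14: z = -0.3969 + -0.0584i, |z|^2 = 0.1609
Iter 15: z = -0.3859 + -0.0676i, |z|^2 = 0.1535
Iter 16: z = -0.3957 + -0.0618i, |z|^2 = 0.1604
Iter 17: z = -0.3873 + -0.0651i, |z|^2 = 0.1542
Iter 18: z = -0.3943 + -0.0636i, |z|^2 = 0.1595
Did not escape in 19 iterations → in set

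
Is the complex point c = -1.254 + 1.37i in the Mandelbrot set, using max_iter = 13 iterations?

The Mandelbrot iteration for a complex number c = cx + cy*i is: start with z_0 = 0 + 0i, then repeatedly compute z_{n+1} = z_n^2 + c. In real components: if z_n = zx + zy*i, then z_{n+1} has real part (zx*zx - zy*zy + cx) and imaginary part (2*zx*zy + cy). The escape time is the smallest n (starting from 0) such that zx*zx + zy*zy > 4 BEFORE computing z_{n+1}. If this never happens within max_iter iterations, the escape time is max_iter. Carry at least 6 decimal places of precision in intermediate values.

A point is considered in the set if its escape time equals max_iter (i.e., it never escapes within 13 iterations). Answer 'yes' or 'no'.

z_0 = 0 + 0i, c = -1.2540 + 1.3700i
Iter 1: z = -1.2540 + 1.3700i, |z|^2 = 3.4494
Iter 2: z = -1.5584 + -2.0660i, |z|^2 = 6.6968
Escaped at iteration 2

Answer: no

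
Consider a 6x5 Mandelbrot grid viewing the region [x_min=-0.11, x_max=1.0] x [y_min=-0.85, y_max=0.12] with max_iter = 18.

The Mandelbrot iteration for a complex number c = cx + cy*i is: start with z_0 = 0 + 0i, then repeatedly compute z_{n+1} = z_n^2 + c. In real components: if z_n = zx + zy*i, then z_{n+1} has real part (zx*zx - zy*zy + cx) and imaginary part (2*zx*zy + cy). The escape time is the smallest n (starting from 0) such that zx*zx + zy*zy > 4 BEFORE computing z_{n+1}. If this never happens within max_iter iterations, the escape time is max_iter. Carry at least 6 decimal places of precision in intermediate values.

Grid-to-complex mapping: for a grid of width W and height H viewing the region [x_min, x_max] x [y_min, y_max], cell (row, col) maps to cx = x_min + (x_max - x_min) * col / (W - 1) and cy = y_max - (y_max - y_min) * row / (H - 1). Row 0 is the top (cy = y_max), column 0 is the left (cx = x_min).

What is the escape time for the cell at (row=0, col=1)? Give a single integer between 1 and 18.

z_0 = 0 + 0i, c = 0.1120 + 0.1200i
Iter 1: z = 0.1120 + 0.1200i, |z|^2 = 0.0269
Iter 2: z = 0.1101 + 0.1469i, |z|^2 = 0.0337
Iter 3: z = 0.1026 + 0.1524i, |z|^2 = 0.0337
Iter 4: z = 0.0993 + 0.1513i, |z|^2 = 0.0327
Iter 5: z = 0.0990 + 0.1500i, |z|^2 = 0.0323
Iter 6: z = 0.0993 + 0.1497i, |z|^2 = 0.0323
Iter 7: z = 0.0994 + 0.1497i, |z|^2 = 0.0323
Iter 8: z = 0.0995 + 0.1498i, |z|^2 = 0.0323
Iter 9: z = 0.0995 + 0.1498i, |z|^2 = 0.0323
Iter 10: z = 0.0995 + 0.1498i, |z|^2 = 0.0323
Iter 11: z = 0.0995 + 0.1498i, |z|^2 = 0.0323
Iter 12: z = 0.0995 + 0.1498i, |z|^2 = 0.0323
Iter 13: z = 0.0995 + 0.1498i, |z|^2 = 0.0323
Iter 14: z = 0.0995 + 0.1498i, |z|^2 = 0.0323
Iter 15: z = 0.0995 + 0.1498i, |z|^2 = 0.0323
Iter 16: z = 0.0995 + 0.1498i, |z|^2 = 0.0323
Iter 17: z = 0.0995 + 0.1498i, |z|^2 = 0.0323

Answer: 18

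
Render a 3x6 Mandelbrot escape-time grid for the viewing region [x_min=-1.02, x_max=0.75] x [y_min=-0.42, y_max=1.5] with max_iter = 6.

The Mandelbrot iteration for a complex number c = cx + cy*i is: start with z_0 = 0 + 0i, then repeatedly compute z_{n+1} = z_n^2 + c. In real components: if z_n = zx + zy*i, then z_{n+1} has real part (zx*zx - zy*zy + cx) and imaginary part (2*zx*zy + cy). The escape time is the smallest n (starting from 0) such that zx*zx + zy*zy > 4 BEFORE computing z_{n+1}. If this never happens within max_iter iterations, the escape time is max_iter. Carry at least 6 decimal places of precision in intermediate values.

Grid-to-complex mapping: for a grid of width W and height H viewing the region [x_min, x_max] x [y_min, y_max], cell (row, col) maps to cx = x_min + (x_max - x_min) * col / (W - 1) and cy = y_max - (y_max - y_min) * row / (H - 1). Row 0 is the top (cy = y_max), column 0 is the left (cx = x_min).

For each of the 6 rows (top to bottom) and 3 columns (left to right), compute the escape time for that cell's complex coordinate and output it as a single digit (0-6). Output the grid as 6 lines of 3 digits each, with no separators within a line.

(row=0, col=0): c = -1.0200 + 1.5000i → escape time 2
(row=0, col=1): c = -0.1350 + 1.5000i → escape time 2
(row=0, col=2): c = 0.7500 + 1.5000i → escape time 2
(row=1, col=0): c = -1.0200 + 1.1160i → escape time 3
(row=1, col=1): c = -0.1350 + 1.1160i → escape time 5
(row=1, col=2): c = 0.7500 + 1.1160i → escape time 2
(row=2, col=0): c = -1.0200 + 0.7320i → escape time 3
(row=2, col=1): c = -0.1350 + 0.7320i → escape time 6
(row=2, col=2): c = 0.7500 + 0.7320i → escape time 3
(row=3, col=0): c = -1.0200 + 0.3480i → escape time 6
(row=3, col=1): c = -0.1350 + 0.3480i → escape time 6
(row=3, col=2): c = 0.7500 + 0.3480i → escape time 3
(row=4, col=0): c = -1.0200 + -0.0360i → escape time 6
(row=4, col=1): c = -0.1350 + -0.0360i → escape time 6
(row=4, col=2): c = 0.7500 + -0.0360i → escape time 3
(row=5, col=0): c = -1.0200 + -0.4200i → escape time 6
(row=5, col=1): c = -0.1350 + -0.4200i → escape time 6
(row=5, col=2): c = 0.7500 + -0.4200i → escape time 3

Answer: 222
352
363
663
663
663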